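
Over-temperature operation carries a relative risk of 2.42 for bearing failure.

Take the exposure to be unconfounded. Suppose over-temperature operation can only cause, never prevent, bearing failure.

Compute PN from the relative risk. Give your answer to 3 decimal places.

PN ≈ 0.587

Under exogeneity and monotonicity, PN = (RR − 1) / RR = 1 − 1/RR.
PN = (2.42 − 1) / 2.42 = 1.42 / 2.42 ≈ 0.5868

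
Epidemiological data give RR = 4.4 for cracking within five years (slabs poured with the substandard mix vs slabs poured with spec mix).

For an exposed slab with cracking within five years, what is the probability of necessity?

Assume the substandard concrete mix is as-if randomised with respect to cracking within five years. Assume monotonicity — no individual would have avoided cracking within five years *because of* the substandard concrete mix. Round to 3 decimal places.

Under exogeneity and monotonicity, PN = (RR − 1) / RR = 1 − 1/RR.
PN = (4.4 − 1) / 4.4 = 3.4 / 4.4 ≈ 0.7727

PN ≈ 0.773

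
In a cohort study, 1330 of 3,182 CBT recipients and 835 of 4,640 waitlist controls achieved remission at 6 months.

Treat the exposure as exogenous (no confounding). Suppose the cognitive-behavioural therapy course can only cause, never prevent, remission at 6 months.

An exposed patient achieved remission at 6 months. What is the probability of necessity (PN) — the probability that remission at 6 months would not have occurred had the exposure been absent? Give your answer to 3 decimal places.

p₁ = P(outcome | exposed) = 1330/3182 = 0.41798
p₀ = P(outcome | unexposed) = 835/4640 = 0.17996
Under exogeneity and monotonicity, PN = (p₁ − p₀) / p₁.
PN = (0.41798 − 0.17996) / 0.41798 = 0.23802 / 0.41798 ≈ 0.5695

PN ≈ 0.569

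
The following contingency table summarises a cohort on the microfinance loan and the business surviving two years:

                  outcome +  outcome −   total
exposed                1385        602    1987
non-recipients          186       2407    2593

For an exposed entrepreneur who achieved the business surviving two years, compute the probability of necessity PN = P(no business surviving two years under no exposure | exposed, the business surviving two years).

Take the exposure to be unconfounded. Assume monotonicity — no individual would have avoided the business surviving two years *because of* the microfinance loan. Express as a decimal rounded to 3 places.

p₁ = P(outcome | exposed) = 1385/1987 = 0.69703
p₀ = P(outcome | unexposed) = 186/2593 = 0.071732
Under exogeneity and monotonicity, PN = (p₁ − p₀) / p₁.
PN = (0.69703 − 0.071732) / 0.69703 = 0.6253 / 0.69703 ≈ 0.8971

PN ≈ 0.897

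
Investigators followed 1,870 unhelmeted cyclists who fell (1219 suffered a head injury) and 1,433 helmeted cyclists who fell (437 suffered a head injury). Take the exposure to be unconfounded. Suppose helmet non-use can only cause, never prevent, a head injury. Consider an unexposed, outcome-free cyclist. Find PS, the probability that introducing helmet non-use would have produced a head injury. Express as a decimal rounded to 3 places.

p₁ = P(outcome | exposed) = 1219/1870 = 0.65187
p₀ = P(outcome | unexposed) = 437/1433 = 0.30495
Under exogeneity and monotonicity, PS = (p₁ − p₀) / (1 − p₀).
PS = (0.65187 − 0.30495) / (1 − 0.30495) = 0.34692 / 0.69505 ≈ 0.4991

PS ≈ 0.499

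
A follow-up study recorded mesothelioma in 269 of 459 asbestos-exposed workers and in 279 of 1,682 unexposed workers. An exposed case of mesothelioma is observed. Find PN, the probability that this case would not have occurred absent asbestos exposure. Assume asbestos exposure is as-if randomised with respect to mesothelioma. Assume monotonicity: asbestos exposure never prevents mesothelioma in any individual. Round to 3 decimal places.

PN ≈ 0.717

p₁ = P(outcome | exposed) = 269/459 = 0.58606
p₀ = P(outcome | unexposed) = 279/1682 = 0.16587
Under exogeneity and monotonicity, PN = (p₁ − p₀) / p₁.
PN = (0.58606 − 0.16587) / 0.58606 = 0.42018 / 0.58606 ≈ 0.7170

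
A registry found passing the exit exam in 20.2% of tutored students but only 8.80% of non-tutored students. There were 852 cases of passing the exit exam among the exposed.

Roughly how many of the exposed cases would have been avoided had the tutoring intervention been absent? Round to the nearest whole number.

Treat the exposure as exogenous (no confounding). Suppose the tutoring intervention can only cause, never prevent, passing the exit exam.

about 481 cases

p₁ = 0.202, p₀ = 0.088.
PN = (p₁ − p₀)/p₁ = (0.202 − 0.088) / 0.202 ≈ 0.56436.
Attributable cases ≈ PN × (exposed cases) = 0.56436 × 852 ≈ 480.83.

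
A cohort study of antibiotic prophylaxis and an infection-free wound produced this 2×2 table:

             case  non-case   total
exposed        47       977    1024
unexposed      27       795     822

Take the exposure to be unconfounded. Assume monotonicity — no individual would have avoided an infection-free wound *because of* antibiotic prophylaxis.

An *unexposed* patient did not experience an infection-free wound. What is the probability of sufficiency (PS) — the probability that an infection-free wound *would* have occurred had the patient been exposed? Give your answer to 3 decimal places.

PS ≈ 0.013

p₁ = P(outcome | exposed) = 47/1024 = 0.045898
p₀ = P(outcome | unexposed) = 27/822 = 0.032847
Under exogeneity and monotonicity, PS = (p₁ − p₀) / (1 − p₀).
PS = (0.045898 − 0.032847) / (1 − 0.032847) = 0.013052 / 0.96715 ≈ 0.0135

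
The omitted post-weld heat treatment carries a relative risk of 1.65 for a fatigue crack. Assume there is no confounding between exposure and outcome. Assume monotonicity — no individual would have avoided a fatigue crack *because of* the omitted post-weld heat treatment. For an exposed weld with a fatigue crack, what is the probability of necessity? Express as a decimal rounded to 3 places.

Under exogeneity and monotonicity, PN = (RR − 1) / RR = 1 − 1/RR.
PN = (1.65 − 1) / 1.65 = 0.65 / 1.65 ≈ 0.3939

PN ≈ 0.394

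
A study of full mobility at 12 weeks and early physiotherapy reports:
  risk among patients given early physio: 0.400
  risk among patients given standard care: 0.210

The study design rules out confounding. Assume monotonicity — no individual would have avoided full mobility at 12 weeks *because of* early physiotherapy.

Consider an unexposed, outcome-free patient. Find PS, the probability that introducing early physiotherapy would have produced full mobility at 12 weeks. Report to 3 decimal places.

PS ≈ 0.241

Let p₁ = 0.4, p₀ = 0.21.
Under exogeneity and monotonicity, PS = (p₁ − p₀) / (1 − p₀).
PS = (0.4 − 0.21) / (1 − 0.21) = 0.19 / 0.79 ≈ 0.2405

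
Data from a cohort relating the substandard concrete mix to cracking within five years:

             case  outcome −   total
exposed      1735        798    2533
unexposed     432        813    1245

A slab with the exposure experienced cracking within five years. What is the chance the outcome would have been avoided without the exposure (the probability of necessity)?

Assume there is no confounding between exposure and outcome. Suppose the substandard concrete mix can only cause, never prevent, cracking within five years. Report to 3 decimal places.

PN ≈ 0.493

p₁ = P(outcome | exposed) = 1735/2533 = 0.68496
p₀ = P(outcome | unexposed) = 432/1245 = 0.34699
Under exogeneity and monotonicity, PN = (p₁ − p₀) / p₁.
PN = (0.68496 − 0.34699) / 0.68496 = 0.33797 / 0.68496 ≈ 0.4934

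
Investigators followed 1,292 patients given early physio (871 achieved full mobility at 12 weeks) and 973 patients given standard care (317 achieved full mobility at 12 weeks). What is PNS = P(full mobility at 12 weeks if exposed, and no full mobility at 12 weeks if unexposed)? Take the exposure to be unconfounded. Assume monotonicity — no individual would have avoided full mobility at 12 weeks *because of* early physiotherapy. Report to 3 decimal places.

p₁ = P(outcome | exposed) = 871/1292 = 0.67415
p₀ = P(outcome | unexposed) = 317/973 = 0.3258
Under exogeneity and monotonicity, PNS = p₁ − p₀.
PNS = 0.67415 − 0.3258 = 0.34835

PNS ≈ 0.348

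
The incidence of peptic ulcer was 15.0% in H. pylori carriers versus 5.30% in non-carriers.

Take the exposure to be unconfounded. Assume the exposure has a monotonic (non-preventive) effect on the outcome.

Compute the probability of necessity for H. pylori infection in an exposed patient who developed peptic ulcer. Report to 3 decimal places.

p₁ = 0.15, p₀ = 0.053.
Under exogeneity and monotonicity, PN = (p₁ − p₀) / p₁.
PN = (0.15 − 0.053) / 0.15 = 0.097 / 0.15 ≈ 0.6467

PN ≈ 0.647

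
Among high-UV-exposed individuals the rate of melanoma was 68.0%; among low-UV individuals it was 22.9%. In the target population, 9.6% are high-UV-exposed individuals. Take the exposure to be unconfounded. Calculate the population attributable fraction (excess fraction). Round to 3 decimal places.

p₁ = 0.68, p₀ = 0.229.
Overall risk P(Y=1) = π·p₁ + (1−π)·p₀ = 0.096×0.68 + 0.904×0.229 = 0.2723.
Under exogeneity, PAF = [P(Y=1) − p₀] / P(Y=1).
PAF = (0.2723 − 0.229) / 0.2723 ≈ 0.1590

PAF ≈ 0.159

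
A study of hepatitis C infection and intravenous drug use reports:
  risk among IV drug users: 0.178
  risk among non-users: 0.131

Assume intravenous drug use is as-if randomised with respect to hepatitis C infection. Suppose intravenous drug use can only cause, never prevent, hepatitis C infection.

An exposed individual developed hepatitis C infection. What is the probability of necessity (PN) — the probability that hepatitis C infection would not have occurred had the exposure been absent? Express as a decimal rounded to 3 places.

PN ≈ 0.264

Let p₁ = 0.178, p₀ = 0.131.
Under exogeneity and monotonicity, PN = (p₁ − p₀) / p₁.
PN = (0.178 − 0.131) / 0.178 = 0.047 / 0.178 ≈ 0.2640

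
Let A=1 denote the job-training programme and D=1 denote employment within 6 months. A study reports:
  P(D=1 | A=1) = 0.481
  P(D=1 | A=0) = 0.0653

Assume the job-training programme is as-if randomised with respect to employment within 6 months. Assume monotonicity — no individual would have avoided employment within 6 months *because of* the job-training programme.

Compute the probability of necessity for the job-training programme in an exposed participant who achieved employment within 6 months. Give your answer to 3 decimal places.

Let p₁ = 0.481, p₀ = 0.0653.
Under exogeneity and monotonicity, PN = (p₁ − p₀) / p₁.
PN = (0.481 − 0.0653) / 0.481 = 0.4157 / 0.481 ≈ 0.8642

PN ≈ 0.864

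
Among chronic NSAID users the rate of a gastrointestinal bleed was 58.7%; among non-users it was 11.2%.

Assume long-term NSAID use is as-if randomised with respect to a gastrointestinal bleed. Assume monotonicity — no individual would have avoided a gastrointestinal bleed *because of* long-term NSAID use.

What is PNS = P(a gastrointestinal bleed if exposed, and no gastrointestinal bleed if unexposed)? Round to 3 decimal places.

PNS ≈ 0.475

p₁ = 0.587, p₀ = 0.112.
Under exogeneity and monotonicity, PNS = p₁ − p₀.
PNS = 0.587 − 0.112 = 0.475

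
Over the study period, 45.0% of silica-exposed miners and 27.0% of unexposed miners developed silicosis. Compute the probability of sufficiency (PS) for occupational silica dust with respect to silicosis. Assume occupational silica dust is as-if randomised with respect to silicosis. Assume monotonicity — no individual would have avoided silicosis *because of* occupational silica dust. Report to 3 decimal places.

p₁ = 0.45, p₀ = 0.27.
Under exogeneity and monotonicity, PS = (p₁ − p₀) / (1 − p₀).
PS = (0.45 − 0.27) / (1 − 0.27) = 0.18 / 0.73 ≈ 0.2466

PS ≈ 0.247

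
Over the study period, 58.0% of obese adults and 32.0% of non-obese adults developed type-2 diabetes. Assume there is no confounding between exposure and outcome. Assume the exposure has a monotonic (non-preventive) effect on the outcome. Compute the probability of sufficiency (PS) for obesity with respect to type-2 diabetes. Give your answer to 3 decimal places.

p₁ = 0.58, p₀ = 0.32.
Under exogeneity and monotonicity, PS = (p₁ − p₀) / (1 − p₀).
PS = (0.58 − 0.32) / (1 − 0.32) = 0.26 / 0.68 ≈ 0.3824

PS ≈ 0.382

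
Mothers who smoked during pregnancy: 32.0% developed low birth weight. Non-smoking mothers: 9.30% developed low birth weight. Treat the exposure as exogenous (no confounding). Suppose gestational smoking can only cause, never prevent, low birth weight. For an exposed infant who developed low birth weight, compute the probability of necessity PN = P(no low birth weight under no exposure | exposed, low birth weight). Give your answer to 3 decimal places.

PN ≈ 0.709

p₁ = 0.32, p₀ = 0.093.
Under exogeneity and monotonicity, PN = (p₁ − p₀) / p₁.
PN = (0.32 − 0.093) / 0.32 = 0.227 / 0.32 ≈ 0.7094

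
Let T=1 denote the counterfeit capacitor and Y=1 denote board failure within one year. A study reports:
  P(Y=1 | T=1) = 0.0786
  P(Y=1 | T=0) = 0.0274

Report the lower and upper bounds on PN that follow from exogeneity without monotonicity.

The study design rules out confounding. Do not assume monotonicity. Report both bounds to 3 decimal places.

0.651 ≤ PN ≤ 1.000

Let p₁ = 0.0786, p₀ = 0.0274.
Under exogeneity alone the bounds on PN are max{0,(p₁−p₀)/p₁} ≤ PN ≤ min{1,(1−p₀)/p₁}.
  lower = (p₁ − p₀)/p₁ = 0.0512 / 0.0786 ≈ 0.6514
  upper = min{1, (1 − p₀)/p₁} = 0.9726 / 0.0786 ≈ 12.3740 → capped at 1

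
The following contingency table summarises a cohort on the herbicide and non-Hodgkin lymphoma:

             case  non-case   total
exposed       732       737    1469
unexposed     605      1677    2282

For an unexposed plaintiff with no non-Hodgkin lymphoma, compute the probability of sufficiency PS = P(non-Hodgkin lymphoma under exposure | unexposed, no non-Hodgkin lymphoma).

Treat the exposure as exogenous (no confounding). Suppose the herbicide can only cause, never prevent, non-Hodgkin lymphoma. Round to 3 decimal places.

PS ≈ 0.317

p₁ = P(outcome | exposed) = 732/1469 = 0.4983
p₀ = P(outcome | unexposed) = 605/2282 = 0.26512
Under exogeneity and monotonicity, PS = (p₁ − p₀)/(1 − p₀).
PS = (0.4983 − 0.26512) / 0.73488 ≈ 0.3173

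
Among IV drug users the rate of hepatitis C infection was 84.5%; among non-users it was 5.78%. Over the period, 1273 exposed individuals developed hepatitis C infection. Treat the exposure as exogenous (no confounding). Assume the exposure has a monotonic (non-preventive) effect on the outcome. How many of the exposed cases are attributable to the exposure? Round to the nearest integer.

p₁ = 0.845, p₀ = 0.0578.
PN = (p₁ − p₀)/p₁ = (0.845 − 0.0578) / 0.845 ≈ 0.93160.
Attributable cases ≈ PN × (exposed cases) = 0.93160 × 1273 ≈ 1185.92.

about 1186 cases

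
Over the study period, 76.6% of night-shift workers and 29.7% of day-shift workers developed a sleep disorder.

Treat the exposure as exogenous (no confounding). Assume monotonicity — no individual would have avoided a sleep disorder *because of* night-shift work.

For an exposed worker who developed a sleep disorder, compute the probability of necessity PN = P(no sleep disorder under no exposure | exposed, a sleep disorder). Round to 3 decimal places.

PN ≈ 0.612

p₁ = 0.766, p₀ = 0.297.
Under exogeneity and monotonicity, PN = (p₁ − p₀) / p₁.
PN = (0.766 − 0.297) / 0.766 = 0.469 / 0.766 ≈ 0.6123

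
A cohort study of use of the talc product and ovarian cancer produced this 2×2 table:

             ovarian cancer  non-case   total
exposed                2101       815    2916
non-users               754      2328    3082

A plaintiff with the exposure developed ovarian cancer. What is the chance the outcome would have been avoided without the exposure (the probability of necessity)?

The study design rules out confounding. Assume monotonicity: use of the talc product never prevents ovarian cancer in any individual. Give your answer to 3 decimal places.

p₁ = P(outcome | exposed) = 2101/2916 = 0.72051
p₀ = P(outcome | unexposed) = 754/3082 = 0.24465
Under exogeneity and monotonicity, PN = (p₁ − p₀)/p₁.
PN = (0.72051 − 0.24465) / 0.72051 ≈ 0.6605

PN ≈ 0.660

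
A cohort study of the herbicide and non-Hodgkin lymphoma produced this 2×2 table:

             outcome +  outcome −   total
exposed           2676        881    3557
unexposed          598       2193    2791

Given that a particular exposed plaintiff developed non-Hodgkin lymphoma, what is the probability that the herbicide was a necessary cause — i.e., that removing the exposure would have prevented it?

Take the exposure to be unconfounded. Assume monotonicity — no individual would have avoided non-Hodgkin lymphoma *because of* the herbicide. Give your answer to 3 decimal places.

PN ≈ 0.715

p₁ = P(outcome | exposed) = 2676/3557 = 0.75232
p₀ = P(outcome | unexposed) = 598/2791 = 0.21426
Under exogeneity and monotonicity, PN = (p₁ − p₀)/p₁.
PN = (0.75232 − 0.21426) / 0.75232 ≈ 0.7152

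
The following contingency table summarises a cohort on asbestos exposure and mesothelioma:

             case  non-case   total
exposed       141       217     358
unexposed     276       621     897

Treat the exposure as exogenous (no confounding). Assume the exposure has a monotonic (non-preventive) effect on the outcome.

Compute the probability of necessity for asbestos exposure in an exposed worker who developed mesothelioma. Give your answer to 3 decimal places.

p₁ = P(outcome | exposed) = 141/358 = 0.39385
p₀ = P(outcome | unexposed) = 276/897 = 0.30769
Under exogeneity and monotonicity, PN = (p₁ − p₀) / p₁.
PN = (0.39385 − 0.30769) / 0.39385 = 0.086162 / 0.39385 ≈ 0.2188

PN ≈ 0.219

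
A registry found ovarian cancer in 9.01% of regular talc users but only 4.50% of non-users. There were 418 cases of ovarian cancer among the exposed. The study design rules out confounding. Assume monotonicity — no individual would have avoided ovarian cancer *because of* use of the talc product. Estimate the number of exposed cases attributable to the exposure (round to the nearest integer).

about 209 cases

p₁ = 0.0901, p₀ = 0.045.
PN = (p₁ − p₀)/p₁ = (0.0901 − 0.045) / 0.0901 ≈ 0.50055.
Attributable cases ≈ PN × (exposed cases) = 0.50055 × 418 ≈ 209.23.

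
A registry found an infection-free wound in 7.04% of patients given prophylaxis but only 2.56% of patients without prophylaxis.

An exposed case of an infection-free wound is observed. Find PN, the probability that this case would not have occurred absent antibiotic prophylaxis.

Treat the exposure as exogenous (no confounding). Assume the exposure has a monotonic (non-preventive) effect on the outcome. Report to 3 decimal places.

p₁ = 0.0704, p₀ = 0.0256.
Under exogeneity and monotonicity, PN = (p₁ − p₀) / p₁.
PN = (0.0704 − 0.0256) / 0.0704 = 0.0448 / 0.0704 ≈ 0.6364

PN ≈ 0.636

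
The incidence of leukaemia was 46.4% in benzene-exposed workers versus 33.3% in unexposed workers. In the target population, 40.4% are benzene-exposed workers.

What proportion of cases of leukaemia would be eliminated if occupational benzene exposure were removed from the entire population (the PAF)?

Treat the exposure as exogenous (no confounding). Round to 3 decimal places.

p₁ = 0.464, p₀ = 0.333.
Overall risk P(Y=1) = π·p₁ + (1−π)·p₀ = 0.404×0.464 + 0.596×0.333 = 0.38592.
Under exogeneity, PAF = [P(Y=1) − p₀] / P(Y=1).
PAF = (0.38592 − 0.333) / 0.38592 ≈ 0.1371

PAF ≈ 0.137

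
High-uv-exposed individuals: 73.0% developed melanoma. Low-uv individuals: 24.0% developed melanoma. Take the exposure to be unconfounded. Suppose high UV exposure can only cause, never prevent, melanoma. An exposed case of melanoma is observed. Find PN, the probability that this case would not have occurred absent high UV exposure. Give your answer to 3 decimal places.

p₁ = 0.73, p₀ = 0.24.
Under exogeneity and monotonicity, PN = (p₁ − p₀) / p₁.
PN = (0.73 − 0.24) / 0.73 = 0.49 / 0.73 ≈ 0.6712

PN ≈ 0.671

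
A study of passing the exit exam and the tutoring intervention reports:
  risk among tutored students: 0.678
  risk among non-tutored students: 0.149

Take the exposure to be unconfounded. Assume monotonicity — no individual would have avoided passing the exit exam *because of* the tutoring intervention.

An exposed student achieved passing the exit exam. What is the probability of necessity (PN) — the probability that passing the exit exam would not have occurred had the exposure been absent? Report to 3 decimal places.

Let p₁ = 0.678, p₀ = 0.149.
Under exogeneity and monotonicity, PN = (p₁ − p₀) / p₁.
PN = (0.678 − 0.149) / 0.678 = 0.529 / 0.678 ≈ 0.7802

PN ≈ 0.780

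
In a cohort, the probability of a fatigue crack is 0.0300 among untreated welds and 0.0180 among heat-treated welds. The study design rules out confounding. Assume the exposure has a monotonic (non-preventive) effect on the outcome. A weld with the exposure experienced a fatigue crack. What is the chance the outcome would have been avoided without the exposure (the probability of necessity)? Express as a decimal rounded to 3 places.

Let p₁ = 0.03, p₀ = 0.018.
Under exogeneity and monotonicity, PN = (p₁ − p₀) / p₁.
PN = (0.03 − 0.018) / 0.03 = 0.012 / 0.03 ≈ 0.4000

PN ≈ 0.400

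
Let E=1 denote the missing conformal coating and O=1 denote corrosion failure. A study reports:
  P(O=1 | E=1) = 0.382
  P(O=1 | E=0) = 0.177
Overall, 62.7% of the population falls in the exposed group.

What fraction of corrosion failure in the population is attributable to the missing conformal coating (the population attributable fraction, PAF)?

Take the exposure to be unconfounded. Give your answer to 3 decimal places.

PAF ≈ 0.421

Let p₁ = 0.382, p₀ = 0.177.
Overall risk P(Y=1) = π·p₁ + (1−π)·p₀ = 0.627×0.382 + 0.373×0.177 = 0.30554.
Under exogeneity, PAF = [P(Y=1) − p₀] / P(Y=1).
PAF = (0.30554 − 0.177) / 0.30554 ≈ 0.4207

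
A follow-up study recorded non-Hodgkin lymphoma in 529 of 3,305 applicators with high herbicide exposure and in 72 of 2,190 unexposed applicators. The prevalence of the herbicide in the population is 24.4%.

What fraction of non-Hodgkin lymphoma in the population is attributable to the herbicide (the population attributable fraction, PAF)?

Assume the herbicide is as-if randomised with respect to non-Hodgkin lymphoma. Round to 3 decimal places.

p₁ = P(outcome | exposed) = 529/3305 = 0.16006
p₀ = P(outcome | unexposed) = 72/2190 = 0.032877
Overall risk P(Y=1) = π·p₁ + (1−π)·p₀ = 0.244×0.16006 + 0.756×0.032877 = 0.06391.
Under exogeneity, PAF = [P(Y=1) − p₀] / P(Y=1).
PAF = (0.06391 − 0.032877) / 0.06391 ≈ 0.4856

PAF ≈ 0.486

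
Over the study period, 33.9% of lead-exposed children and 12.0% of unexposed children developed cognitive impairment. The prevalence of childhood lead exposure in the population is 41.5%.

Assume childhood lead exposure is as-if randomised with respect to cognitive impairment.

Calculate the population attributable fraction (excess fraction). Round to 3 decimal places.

PAF ≈ 0.431

p₁ = 0.339, p₀ = 0.12.
Overall risk P(Y=1) = π·p₁ + (1−π)·p₀ = 0.415×0.339 + 0.585×0.12 = 0.21088.
Under exogeneity, PAF = [P(Y=1) − p₀] / P(Y=1).
PAF = (0.21088 − 0.12) / 0.21088 ≈ 0.4310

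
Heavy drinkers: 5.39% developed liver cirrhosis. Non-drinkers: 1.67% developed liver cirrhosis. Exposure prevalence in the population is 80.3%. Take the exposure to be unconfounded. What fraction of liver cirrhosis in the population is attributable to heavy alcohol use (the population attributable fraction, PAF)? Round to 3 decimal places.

p₁ = 0.0539, p₀ = 0.0167.
Overall risk P(Y=1) = π·p₁ + (1−π)·p₀ = 0.803×0.0539 + 0.197×0.0167 = 0.046572.
Under exogeneity, PAF = [P(Y=1) − p₀] / P(Y=1).
PAF = (0.046572 − 0.0167) / 0.046572 ≈ 0.6414

PAF ≈ 0.641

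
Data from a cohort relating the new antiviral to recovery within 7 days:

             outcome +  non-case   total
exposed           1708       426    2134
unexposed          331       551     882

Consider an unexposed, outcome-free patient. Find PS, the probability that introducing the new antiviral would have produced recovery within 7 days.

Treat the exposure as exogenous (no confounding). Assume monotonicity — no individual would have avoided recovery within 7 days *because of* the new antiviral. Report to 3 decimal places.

PS ≈ 0.680

p₁ = P(outcome | exposed) = 1708/2134 = 0.80037
p₀ = P(outcome | unexposed) = 331/882 = 0.37528
Under exogeneity and monotonicity, PS = (p₁ − p₀)/(1 − p₀).
PS = (0.80037 − 0.37528) / 0.62472 ≈ 0.6805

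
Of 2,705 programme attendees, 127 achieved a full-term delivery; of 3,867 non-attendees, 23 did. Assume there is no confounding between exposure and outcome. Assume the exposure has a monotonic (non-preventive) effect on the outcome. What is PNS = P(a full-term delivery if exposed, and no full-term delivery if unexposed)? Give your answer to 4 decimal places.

p₁ = P(outcome | exposed) = 127/2705 = 0.04695
p₀ = P(outcome | unexposed) = 23/3867 = 0.0059478
Under exogeneity and monotonicity, PNS = p₁ − p₀.
PNS = 0.04695 − 0.0059478 = 0.041002

PNS ≈ 0.0410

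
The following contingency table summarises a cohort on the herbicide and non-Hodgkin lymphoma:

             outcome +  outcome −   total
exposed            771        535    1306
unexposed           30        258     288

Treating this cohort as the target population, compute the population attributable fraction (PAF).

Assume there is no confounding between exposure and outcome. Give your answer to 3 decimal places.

p₁ = P(outcome | exposed) = 771/1306 = 0.59035
p₀ = P(outcome | unexposed) = 30/288 = 0.10417
Exposure prevalence π = 1306/1594 = 0.81932; overall risk P(Y=1) = 0.50251.
Under exogeneity, PAF = [P(Y=1) − p₀]/P(Y=1).
PAF = (0.50251 − 0.10417) / 0.50251 ≈ 0.7927

PAF ≈ 0.793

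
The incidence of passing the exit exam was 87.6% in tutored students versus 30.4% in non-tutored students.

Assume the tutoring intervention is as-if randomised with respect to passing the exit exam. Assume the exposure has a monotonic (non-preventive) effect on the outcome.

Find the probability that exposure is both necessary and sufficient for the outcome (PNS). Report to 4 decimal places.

p₁ = 0.876, p₀ = 0.304.
Under exogeneity and monotonicity, PNS = p₁ − p₀.
PNS = 0.876 − 0.304 = 0.572

PNS ≈ 0.5720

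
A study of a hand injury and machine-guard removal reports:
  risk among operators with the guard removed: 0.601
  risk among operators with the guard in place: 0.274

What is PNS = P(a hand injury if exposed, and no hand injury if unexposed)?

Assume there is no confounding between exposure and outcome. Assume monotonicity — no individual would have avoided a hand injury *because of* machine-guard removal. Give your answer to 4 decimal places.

Let p₁ = 0.601, p₀ = 0.274.
Under exogeneity and monotonicity, PNS = p₁ − p₀.
PNS = 0.601 − 0.274 = 0.327

PNS ≈ 0.3270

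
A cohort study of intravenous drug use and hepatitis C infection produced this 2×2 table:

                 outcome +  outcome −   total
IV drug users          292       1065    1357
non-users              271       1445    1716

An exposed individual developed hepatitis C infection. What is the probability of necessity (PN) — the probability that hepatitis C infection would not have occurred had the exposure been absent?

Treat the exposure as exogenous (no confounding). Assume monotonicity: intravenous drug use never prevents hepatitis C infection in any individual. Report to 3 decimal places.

p₁ = P(outcome | exposed) = 292/1357 = 0.21518
p₀ = P(outcome | unexposed) = 271/1716 = 0.15793
Under exogeneity and monotonicity, PN = (p₁ − p₀)/p₁.
PN = (0.21518 − 0.15793) / 0.21518 ≈ 0.2661

PN ≈ 0.266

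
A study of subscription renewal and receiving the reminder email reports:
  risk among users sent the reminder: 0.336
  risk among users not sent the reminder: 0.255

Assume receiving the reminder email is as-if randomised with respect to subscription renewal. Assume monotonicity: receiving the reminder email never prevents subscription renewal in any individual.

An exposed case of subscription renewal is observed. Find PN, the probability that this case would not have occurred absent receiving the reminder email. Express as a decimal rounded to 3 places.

PN ≈ 0.241

Let p₁ = 0.336, p₀ = 0.255.
Under exogeneity and monotonicity, PN = (p₁ − p₀) / p₁.
PN = (0.336 − 0.255) / 0.336 = 0.081 / 0.336 ≈ 0.2411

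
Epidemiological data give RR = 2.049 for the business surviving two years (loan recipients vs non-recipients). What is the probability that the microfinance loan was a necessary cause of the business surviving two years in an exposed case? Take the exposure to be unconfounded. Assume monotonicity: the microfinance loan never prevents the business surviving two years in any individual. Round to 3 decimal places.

Under exogeneity and monotonicity, PN = (RR − 1) / RR = 1 − 1/RR.
PN = (2.049 − 1) / 2.049 = 1.049 / 2.049 ≈ 0.5120

PN ≈ 0.512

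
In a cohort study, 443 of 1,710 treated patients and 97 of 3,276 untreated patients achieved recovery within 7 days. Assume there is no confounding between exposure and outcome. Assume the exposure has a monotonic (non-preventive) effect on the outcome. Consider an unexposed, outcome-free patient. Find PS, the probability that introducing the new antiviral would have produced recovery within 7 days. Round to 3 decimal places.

PS ≈ 0.236

p₁ = P(outcome | exposed) = 443/1710 = 0.25906
p₀ = P(outcome | unexposed) = 97/3276 = 0.029609
Under exogeneity and monotonicity, PS = (p₁ − p₀) / (1 − p₀).
PS = (0.25906 − 0.029609) / (1 − 0.029609) = 0.22946 / 0.97039 ≈ 0.2365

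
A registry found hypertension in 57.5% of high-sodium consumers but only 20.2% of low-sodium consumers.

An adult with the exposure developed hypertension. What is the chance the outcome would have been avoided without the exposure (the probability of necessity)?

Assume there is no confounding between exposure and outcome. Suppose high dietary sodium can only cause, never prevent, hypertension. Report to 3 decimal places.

p₁ = 0.575, p₀ = 0.202.
Under exogeneity and monotonicity, PN = (p₁ − p₀) / p₁.
PN = (0.575 − 0.202) / 0.575 = 0.373 / 0.575 ≈ 0.6487

PN ≈ 0.649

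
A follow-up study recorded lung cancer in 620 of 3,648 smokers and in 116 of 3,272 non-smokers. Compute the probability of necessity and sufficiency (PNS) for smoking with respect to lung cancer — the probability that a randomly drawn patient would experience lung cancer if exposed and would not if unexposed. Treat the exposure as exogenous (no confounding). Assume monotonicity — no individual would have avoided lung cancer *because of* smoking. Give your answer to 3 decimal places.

PNS ≈ 0.135

p₁ = P(outcome | exposed) = 620/3648 = 0.16996
p₀ = P(outcome | unexposed) = 116/3272 = 0.035452
Under exogeneity and monotonicity, PNS = p₁ − p₀.
PNS = 0.16996 − 0.035452 = 0.1345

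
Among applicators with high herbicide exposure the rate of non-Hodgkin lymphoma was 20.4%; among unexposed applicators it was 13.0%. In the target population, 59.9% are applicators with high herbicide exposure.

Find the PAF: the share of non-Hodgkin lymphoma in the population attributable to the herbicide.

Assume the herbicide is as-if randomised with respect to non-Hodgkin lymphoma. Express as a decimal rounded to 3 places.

PAF ≈ 0.254

p₁ = 0.204, p₀ = 0.13.
Overall risk P(Y=1) = π·p₁ + (1−π)·p₀ = 0.599×0.204 + 0.401×0.13 = 0.17433.
Under exogeneity, PAF = [P(Y=1) − p₀] / P(Y=1).
PAF = (0.17433 − 0.13) / 0.17433 ≈ 0.2543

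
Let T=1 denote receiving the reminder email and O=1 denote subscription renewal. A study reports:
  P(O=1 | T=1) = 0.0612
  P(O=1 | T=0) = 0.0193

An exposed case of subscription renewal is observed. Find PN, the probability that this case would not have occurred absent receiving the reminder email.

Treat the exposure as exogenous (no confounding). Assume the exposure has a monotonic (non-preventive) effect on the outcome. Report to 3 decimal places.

Let p₁ = 0.0612, p₀ = 0.0193.
Under exogeneity and monotonicity, PN = (p₁ − p₀) / p₁.
PN = (0.0612 − 0.0193) / 0.0612 = 0.0419 / 0.0612 ≈ 0.6846

PN ≈ 0.685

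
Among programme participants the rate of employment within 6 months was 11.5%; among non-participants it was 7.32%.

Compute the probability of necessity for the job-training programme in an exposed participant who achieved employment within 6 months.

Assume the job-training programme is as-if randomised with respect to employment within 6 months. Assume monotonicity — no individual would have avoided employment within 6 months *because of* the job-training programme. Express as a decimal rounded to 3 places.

p₁ = 0.115, p₀ = 0.0732.
Under exogeneity and monotonicity, PN = (p₁ − p₀) / p₁.
PN = (0.115 − 0.0732) / 0.115 = 0.0418 / 0.115 ≈ 0.3635

PN ≈ 0.363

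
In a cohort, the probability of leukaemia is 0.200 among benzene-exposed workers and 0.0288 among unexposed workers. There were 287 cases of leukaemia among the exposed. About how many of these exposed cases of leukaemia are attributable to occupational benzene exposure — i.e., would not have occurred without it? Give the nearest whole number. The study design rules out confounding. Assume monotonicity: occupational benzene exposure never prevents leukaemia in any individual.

about 246 cases

Let p₁ = 0.2, p₀ = 0.0288.
PN = (p₁ − p₀)/p₁ = (0.2 − 0.0288) / 0.2 ≈ 0.85600.
Attributable cases ≈ PN × (exposed cases) = 0.85600 × 287 ≈ 245.67.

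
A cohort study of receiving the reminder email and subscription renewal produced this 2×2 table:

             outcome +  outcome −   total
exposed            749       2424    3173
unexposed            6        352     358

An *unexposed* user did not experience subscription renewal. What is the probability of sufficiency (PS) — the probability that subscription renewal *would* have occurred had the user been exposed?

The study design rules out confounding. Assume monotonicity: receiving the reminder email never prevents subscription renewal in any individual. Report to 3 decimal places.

PS ≈ 0.223

p₁ = P(outcome | exposed) = 749/3173 = 0.23605
p₀ = P(outcome | unexposed) = 6/358 = 0.01676
Under exogeneity and monotonicity, PS = (p₁ − p₀)/(1 − p₀).
PS = (0.23605 − 0.01676) / 0.98324 ≈ 0.2230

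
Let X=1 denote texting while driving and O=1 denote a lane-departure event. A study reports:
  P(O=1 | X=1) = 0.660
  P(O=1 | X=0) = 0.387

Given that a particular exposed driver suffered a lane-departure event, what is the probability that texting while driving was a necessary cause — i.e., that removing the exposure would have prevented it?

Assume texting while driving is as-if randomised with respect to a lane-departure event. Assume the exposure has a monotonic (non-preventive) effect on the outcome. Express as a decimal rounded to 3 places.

PN ≈ 0.414

Let p₁ = 0.66, p₀ = 0.387.
Under exogeneity and monotonicity, PN = (p₁ − p₀) / p₁.
PN = (0.66 − 0.387) / 0.66 = 0.273 / 0.66 ≈ 0.4136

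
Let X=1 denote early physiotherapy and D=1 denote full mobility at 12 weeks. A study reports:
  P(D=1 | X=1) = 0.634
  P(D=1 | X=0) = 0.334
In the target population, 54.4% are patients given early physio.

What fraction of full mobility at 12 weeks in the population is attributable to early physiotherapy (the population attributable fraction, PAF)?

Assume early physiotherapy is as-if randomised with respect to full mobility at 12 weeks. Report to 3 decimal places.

PAF ≈ 0.328

Let p₁ = 0.634, p₀ = 0.334.
Overall risk P(Y=1) = π·p₁ + (1−π)·p₀ = 0.544×0.634 + 0.456×0.334 = 0.4972.
Under exogeneity, PAF = [P(Y=1) − p₀] / P(Y=1).
PAF = (0.4972 − 0.334) / 0.4972 ≈ 0.3282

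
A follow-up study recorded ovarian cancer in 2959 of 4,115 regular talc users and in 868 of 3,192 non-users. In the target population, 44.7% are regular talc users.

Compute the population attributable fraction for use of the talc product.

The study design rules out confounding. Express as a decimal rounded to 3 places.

PAF ≈ 0.424

p₁ = P(outcome | exposed) = 2959/4115 = 0.71908
p₀ = P(outcome | unexposed) = 868/3192 = 0.27193
Overall risk P(Y=1) = π·p₁ + (1−π)·p₀ = 0.447×0.71908 + 0.553×0.27193 = 0.4718.
Under exogeneity, PAF = [P(Y=1) − p₀] / P(Y=1).
PAF = (0.4718 − 0.27193) / 0.4718 ≈ 0.4236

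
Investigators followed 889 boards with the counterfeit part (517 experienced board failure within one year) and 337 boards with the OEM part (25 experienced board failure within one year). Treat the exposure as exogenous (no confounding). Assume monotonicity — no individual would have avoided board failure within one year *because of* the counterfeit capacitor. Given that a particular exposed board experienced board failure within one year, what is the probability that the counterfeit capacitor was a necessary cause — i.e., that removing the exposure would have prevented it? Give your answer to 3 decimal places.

PN ≈ 0.872

p₁ = P(outcome | exposed) = 517/889 = 0.58155
p₀ = P(outcome | unexposed) = 25/337 = 0.074184
Under exogeneity and monotonicity, PN = (p₁ − p₀) / p₁.
PN = (0.58155 − 0.074184) / 0.58155 = 0.50737 / 0.58155 ≈ 0.8724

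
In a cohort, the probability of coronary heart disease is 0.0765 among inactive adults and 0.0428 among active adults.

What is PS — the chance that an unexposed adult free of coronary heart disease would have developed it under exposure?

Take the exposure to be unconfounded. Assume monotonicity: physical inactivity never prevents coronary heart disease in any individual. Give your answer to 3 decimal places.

Let p₁ = 0.0765, p₀ = 0.0428.
Under exogeneity and monotonicity, PS = (p₁ − p₀) / (1 − p₀).
PS = (0.0765 − 0.0428) / (1 − 0.0428) = 0.0337 / 0.9572 ≈ 0.0352

PS ≈ 0.035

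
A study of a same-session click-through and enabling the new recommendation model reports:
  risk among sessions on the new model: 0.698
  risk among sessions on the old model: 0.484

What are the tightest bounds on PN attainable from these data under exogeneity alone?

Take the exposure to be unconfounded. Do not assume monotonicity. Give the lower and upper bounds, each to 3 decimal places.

Let p₁ = 0.698, p₀ = 0.484.
Under exogeneity alone the bounds on PN are max{0,(p₁−p₀)/p₁} ≤ PN ≤ min{1,(1−p₀)/p₁}.
  lower = (p₁ − p₀)/p₁ = 0.214 / 0.698 ≈ 0.3066
  upper = min{1, (1 − p₀)/p₁} = 0.516 / 0.698 ≈ 0.7393

0.307 ≤ PN ≤ 0.739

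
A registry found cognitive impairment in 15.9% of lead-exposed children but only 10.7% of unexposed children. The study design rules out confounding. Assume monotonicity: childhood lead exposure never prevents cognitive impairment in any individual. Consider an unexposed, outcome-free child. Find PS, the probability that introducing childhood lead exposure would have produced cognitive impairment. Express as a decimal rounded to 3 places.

PS ≈ 0.058

p₁ = 0.159, p₀ = 0.107.
Under exogeneity and monotonicity, PS = (p₁ − p₀) / (1 − p₀).
PS = (0.159 − 0.107) / (1 − 0.107) = 0.052 / 0.893 ≈ 0.0582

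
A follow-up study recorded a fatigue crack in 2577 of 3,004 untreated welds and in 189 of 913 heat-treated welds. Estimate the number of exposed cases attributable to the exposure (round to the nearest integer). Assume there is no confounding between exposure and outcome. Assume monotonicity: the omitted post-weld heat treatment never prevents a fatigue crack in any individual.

about 1955 cases

p₁ = P(outcome | exposed) = 2577/3004 = 0.85786
p₀ = P(outcome | unexposed) = 189/913 = 0.20701
PN = (p₁ − p₀)/p₁ = (0.85786 − 0.20701) / 0.85786 ≈ 0.75869.
Attributable cases ≈ PN × (exposed cases) = 0.75869 × 2577 ≈ 1955.14.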